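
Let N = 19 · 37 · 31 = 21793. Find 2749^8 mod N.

18769

Mod 19: 2749 ≡ 13; 13^8 ≡ 16 (mod 19).
Mod 37: 2749 ≡ 11; 11^8 ≡ 10 (mod 37).
Mod 31: 2749 ≡ 21; 21^8 ≡ 14 (mod 31).
Combine by CRT: x ≡ 16 (mod 19), x ≡ 10 (mod 37), x ≡ 14 (mod 31) ⇒ x ≡ 18769 (mod 21793).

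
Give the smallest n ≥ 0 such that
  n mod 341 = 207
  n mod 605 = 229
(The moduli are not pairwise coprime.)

11119

gcd(341, 605) = 11 and 11 | (229 − 207), so the pair is consistent; merging gives n ≡ 11119 (mod 18755), where 18755 = lcm(341, 605).
The solution is unique modulo lcm(341, 605) = 18755.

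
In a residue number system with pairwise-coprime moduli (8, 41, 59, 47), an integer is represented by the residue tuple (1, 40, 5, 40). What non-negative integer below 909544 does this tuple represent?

429761

The moduli are pairwise coprime; N = 8·41·59·47 = 909544.
N/8 = 113693; 113693 ≡ 5 (mod 8); 5·5 ≡ 1, so inverse 5.
N/41 = 22184; 22184 ≡ 3 (mod 41); 3·14 ≡ 1, so inverse 14.
N/59 = 15416; 15416 ≡ 17 (mod 59); 17·7 ≡ 1, so inverse 7.
N/47 = 19352; 19352 ≡ 35 (mod 47); 35·43 ≡ 1, so inverse 43.
x ≡ 1·113693·5 + 40·22184·14 + 5·15416·7 + 40·19352·43 = 46816505.
46816505 mod 909544 = 429761.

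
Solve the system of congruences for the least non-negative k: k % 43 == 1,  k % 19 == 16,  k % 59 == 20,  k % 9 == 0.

Combine the congruences pairwise.
From k ≡ 1 (mod 43) write k = 1 + 43t. Substituting into k ≡ 16 (mod 19) gives 43t ≡ 15 (mod 19), and since 5⁻¹ ≡ 4 (mod 19), t ≡ 3. Hence k ≡ 1 + 43·3 = 130 (mod 817).
From k ≡ 130 (mod 817) write k = 130 + 817t. Substituting into k ≡ 20 (mod 59) gives 817t ≡ 8 (mod 59), and since 50⁻¹ ≡ 13 (mod 59), t ≡ 45. Hence k ≡ 130 + 817·45 = 36895 (mod 48203).
From k ≡ 36895 (mod 48203) write k = 36895 + 48203t. Substituting into k ≡ 0 (mod 9) gives 48203t ≡ 5 (mod 9), and since 8⁻¹ ≡ 8 (mod 9), t ≡ 4. Hence k ≡ 36895 + 48203·4 = 229707 (mod 433827).

229707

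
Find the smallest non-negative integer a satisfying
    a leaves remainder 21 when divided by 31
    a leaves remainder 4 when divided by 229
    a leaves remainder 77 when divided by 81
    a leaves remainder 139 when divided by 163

61357577

Combine the congruences pairwise.
From a ≡ 21 (mod 31) write a = 21 + 31t. Substituting into a ≡ 4 (mod 229) gives 31t ≡ 212 (mod 229), and since 31⁻¹ ≡ 133 (mod 229), t ≡ 29. Hence a ≡ 21 + 31·29 = 920 (mod 7099).
From a ≡ 920 (mod 7099) write a = 920 + 7099t. Substituting into a ≡ 77 (mod 81) gives 7099t ≡ 48 (mod 81), and since 52⁻¹ ≡ 67 (mod 81), t ≡ 57. Hence a ≡ 920 + 7099·57 = 405563 (mod 575019).
From a ≡ 405563 (mod 575019) write a = 405563 + 575019t. Substituting into a ≡ 139 (mod 163) gives 575019t ≡ 120 (mod 163), and since 118⁻¹ ≡ 134 (mod 163), t ≡ 106. Hence a ≡ 405563 + 575019·106 = 61357577 (mod 93728097).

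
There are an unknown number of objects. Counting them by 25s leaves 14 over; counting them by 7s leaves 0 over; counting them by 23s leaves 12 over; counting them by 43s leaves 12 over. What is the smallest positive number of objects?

42539

The moduli are pairwise coprime; M = 25·7·23·43 = 173075.
M/25 = 6923; 6923 ≡ 23 (mod 25); 23·12 ≡ 1, so inverse 12.
M/7 = 24725; 24725 ≡ 1 (mod 7), inverse 1.
M/23 = 7525; 7525 ≡ 4 (mod 23); 4·6 ≡ 1, so inverse 6.
M/43 = 4025; 4025 ≡ 26 (mod 43); 26·5 ≡ 1, so inverse 5.
N ≡ 14·6923·12 + 0·24725·1 + 12·7525·6 + 12·4025·5 = 1946364.
1946364 mod 173075 = 42539.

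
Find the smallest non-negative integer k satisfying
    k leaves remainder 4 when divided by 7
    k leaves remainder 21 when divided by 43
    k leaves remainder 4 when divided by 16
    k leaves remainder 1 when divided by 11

The moduli are pairwise coprime; N = 7·43·16·11 = 52976.
N/7 = 7568; 7568 ≡ 1 (mod 7), inverse 1.
N/43 = 1232; 1232 ≡ 28 (mod 43); 28·20 ≡ 1, so inverse 20.
N/16 = 3311; 3311 ≡ 15 (mod 16); 15·15 ≡ 1, so inverse 15.
N/11 = 4816; 4816 ≡ 9 (mod 11); 9·5 ≡ 1, so inverse 5.
k ≡ 4·7568·1 + 21·1232·20 + 4·3311·15 + 1·4816·5 = 770452.
770452 mod 52976 = 28788.

28788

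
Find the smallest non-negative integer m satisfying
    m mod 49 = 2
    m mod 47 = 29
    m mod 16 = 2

The moduli are pairwise coprime; N = 49·47·16 = 36848.
N/49 = 752; 752 ≡ 17 (mod 49); 17·26 ≡ 1, so inverse 26.
N/47 = 784; 784 ≡ 32 (mod 47); 32·25 ≡ 1, so inverse 25.
N/16 = 2303; 2303 ≡ 15 (mod 16); 15·15 ≡ 1, so inverse 15.
m ≡ 2·752·26 + 29·784·25 + 2·2303·15 = 676594.
676594 mod 36848 = 13330.

13330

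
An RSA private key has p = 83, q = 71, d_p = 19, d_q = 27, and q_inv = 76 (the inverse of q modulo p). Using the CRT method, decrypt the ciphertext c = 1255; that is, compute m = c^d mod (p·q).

m₁ = c^(d_p) mod p: c ≡ 10 (mod 83), and 10^19 mod 83 = 41.
m₂ = c^(d_q) mod q: c ≡ 48 (mod 71), and 48^27 mod 71 = 37.
h = q_inv·(m₁ − m₂) mod p = 76·(41 − 37) mod 83 = 55.
m = m₂ + h·q = 37 + 55·71 = 3942.

3942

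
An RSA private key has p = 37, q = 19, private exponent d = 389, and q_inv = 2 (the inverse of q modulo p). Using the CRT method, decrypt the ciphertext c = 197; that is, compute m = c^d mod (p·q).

144

d_p = d mod (p−1) = 389 mod 36 = 29; d_q = d mod (q−1) = 11.
m₁ = c^(d_p) mod p: c ≡ 12 (mod 37), and 12^29 mod 37 = 33.
m₂ = c^(d_q) mod q: c ≡ 7 (mod 19), and 7^11 mod 19 = 11.
h = q_inv·(m₁ − m₂) mod p = 2·(33 − 11) mod 37 = 7.
m = m₂ + h·q = 11 + 7·19 = 144.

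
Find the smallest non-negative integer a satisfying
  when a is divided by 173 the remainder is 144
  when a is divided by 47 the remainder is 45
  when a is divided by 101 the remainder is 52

303759

From a ≡ 144 (mod 173) write a = 144 + 173t. Substituting into a ≡ 45 (mod 47) gives 173t ≡ 42 (mod 47), and since 32⁻¹ ≡ 25 (mod 47), t ≡ 16. Hence a ≡ 144 + 173·16 = 2912 (mod 8131).
From a ≡ 2912 (mod 8131) write a = 2912 + 8131t. Substituting into a ≡ 52 (mod 101) gives 8131t ≡ 69 (mod 101), and since 51⁻¹ ≡ 2 (mod 101), t ≡ 37. Hence a ≡ 2912 + 8131·37 = 303759 (mod 821231).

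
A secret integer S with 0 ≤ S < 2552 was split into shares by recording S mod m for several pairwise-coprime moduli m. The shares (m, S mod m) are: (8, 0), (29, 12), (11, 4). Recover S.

Combine the congruences pairwise.
From S ≡ 0 (mod 8) write S = 0 + 8t. Substituting into S ≡ 12 (mod 29) gives 8t ≡ 12 (mod 29), and since 8⁻¹ ≡ 11 (mod 29), t ≡ 16. Hence S ≡ 0 + 8·16 = 128 (mod 232).
From S ≡ 128 (mod 232) write S = 128 + 232t. Substituting into S ≡ 4 (mod 11) gives 232t ≡ 8 (mod 11), and since 1⁻¹ ≡ 1 (mod 11), t ≡ 8. Hence S ≡ 128 + 232·8 = 1984 (mod 2552).

1984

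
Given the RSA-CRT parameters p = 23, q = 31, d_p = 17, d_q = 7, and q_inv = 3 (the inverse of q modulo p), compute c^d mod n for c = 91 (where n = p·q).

275

m₁ = c^(d_p) mod p: c ≡ 22 (mod 23), and 22^17 mod 23 = 22.
m₂ = c^(d_q) mod q: c ≡ 29 (mod 31), and 29^7 mod 31 = 27.
h = q_inv·(m₁ − m₂) mod p = 3·(22 − 27) mod 23 = 8.
m = m₂ + h·q = 27 + 8·31 = 275.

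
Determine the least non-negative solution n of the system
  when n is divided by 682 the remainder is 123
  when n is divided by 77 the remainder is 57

4215

Combine the congruences pairwise.
gcd(682, 77) = 11 and 11 | (57 − 123), so the pair is consistent; merging gives n ≡ 4215 (mod 4774), where 4774 = lcm(682, 77).
The solution is unique modulo lcm(682, 77) = 4774.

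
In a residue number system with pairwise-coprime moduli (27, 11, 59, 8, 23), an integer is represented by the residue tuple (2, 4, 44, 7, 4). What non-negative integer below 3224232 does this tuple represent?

The moduli are pairwise coprime; N = 27·11·59·8·23 = 3224232.
N/27 = 119416; 119416 ≡ 22 (mod 27); 22·16 ≡ 1, so inverse 16.
N/11 = 293112; 293112 ≡ 6 (mod 11); 6·2 ≡ 1, so inverse 2.
N/59 = 54648; 54648 ≡ 14 (mod 59); 14·38 ≡ 1, so inverse 38.
N/8 = 403029; 403029 ≡ 5 (mod 8); 5·5 ≡ 1, so inverse 5.
N/23 = 140184; 140184 ≡ 22 (mod 23); 22·22 ≡ 1, so inverse 22.
x ≡ 2·119416·16 + 4·293112·2 + 44·54648·38 + 7·403029·5 + 4·140184·22 = 123979871.
123979871 mod 3224232 = 1459055.

1459055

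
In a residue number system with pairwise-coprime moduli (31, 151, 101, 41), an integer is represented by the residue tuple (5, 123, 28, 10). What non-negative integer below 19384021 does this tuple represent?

From x ≡ 5 (mod 31) write x = 5 + 31t. Substituting into x ≡ 123 (mod 151) gives 31t ≡ 118 (mod 151), and since 31⁻¹ ≡ 39 (mod 151), t ≡ 72. Hence x ≡ 5 + 31·72 = 2237 (mod 4681).
From x ≡ 2237 (mod 4681) write x = 2237 + 4681t. Substituting into x ≡ 28 (mod 101) gives 4681t ≡ 13 (mod 101), and since 35⁻¹ ≡ 26 (mod 101), t ≡ 35. Hence x ≡ 2237 + 4681·35 = 166072 (mod 472781).
From x ≡ 166072 (mod 472781) write x = 166072 + 472781t. Substituting into x ≡ 10 (mod 41) gives 472781t ≡ 29 (mod 41), and since 10⁻¹ ≡ 37 (mod 41), t ≡ 7. Hence x ≡ 166072 + 472781·7 = 3475539 (mod 19384021).

3475539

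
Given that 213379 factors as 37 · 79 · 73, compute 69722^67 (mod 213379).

209480

Mod 37: 69722 ≡ 14; by Fermat, exponent reduces to 67 mod 36 = 31; 14^31 ≡ 23 (mod 37).
Mod 79: 69722 ≡ 44; 44^67 ≡ 51 (mod 79).
Mod 73: 69722 ≡ 7; 7^67 ≡ 43 (mod 73).
Combine by CRT: x ≡ 23 (mod 37), x ≡ 51 (mod 79), x ≡ 43 (mod 73) ⇒ x ≡ 209480 (mod 213379).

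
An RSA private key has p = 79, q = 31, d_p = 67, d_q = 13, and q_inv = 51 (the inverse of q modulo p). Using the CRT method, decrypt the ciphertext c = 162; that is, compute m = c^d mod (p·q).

m₁ = c^(d_p) mod p: c ≡ 4 (mod 79), and 4^67 mod 79 = 11.
m₂ = c^(d_q) mod q: c ≡ 7 (mod 31), and 7^13 mod 31 = 19.
h = q_inv·(m₁ − m₂) mod p = 51·(11 − 19) mod 79 = 66.
m = m₂ + h·q = 19 + 66·31 = 2065.

2065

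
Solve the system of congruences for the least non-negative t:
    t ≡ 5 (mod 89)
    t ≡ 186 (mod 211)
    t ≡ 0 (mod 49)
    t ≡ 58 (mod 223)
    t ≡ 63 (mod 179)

22510126268

The moduli are pairwise coprime; N = 89·211·49·223·179 = 36730465807.
N/89 = 412701863; 412701863 ≡ 52 (mod 89); 52·12 ≡ 1, so inverse 12.
N/211 = 174078037; 174078037 ≡ 83 (mod 211); 83·150 ≡ 1, so inverse 150.
N/49 = 749601343; 749601343 ≡ 29 (mod 49); 29·22 ≡ 1, so inverse 22.
N/223 = 164710609; 164710609 ≡ 133 (mod 223); 133·166 ≡ 1, so inverse 166.
N/179 = 205198133; 205198133 ≡ 51 (mod 179); 51·172 ≡ 1, so inverse 172.
t ≡ 5·412701863·12 + 186·174078037·150 + 0·749601343·22 + 58·164710609·166 + 63·205198133·172 = 8690900056720.
8690900056720 mod 36730465807 = 22510126268.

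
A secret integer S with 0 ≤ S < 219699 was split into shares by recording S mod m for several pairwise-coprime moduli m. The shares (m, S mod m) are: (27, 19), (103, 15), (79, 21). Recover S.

The moduli are pairwise coprime; N = 27·103·79 = 219699.
N/27 = 8137; 8137 ≡ 10 (mod 27); 10·19 ≡ 1, so inverse 19.
N/103 = 2133; 2133 ≡ 73 (mod 103); 73·24 ≡ 1, so inverse 24.
N/79 = 2781; 2781 ≡ 16 (mod 79); 16·5 ≡ 1, so inverse 5.
S ≡ 19·8137·19 + 15·2133·24 + 21·2781·5 = 3997342.
3997342 mod 219699 = 42760.

42760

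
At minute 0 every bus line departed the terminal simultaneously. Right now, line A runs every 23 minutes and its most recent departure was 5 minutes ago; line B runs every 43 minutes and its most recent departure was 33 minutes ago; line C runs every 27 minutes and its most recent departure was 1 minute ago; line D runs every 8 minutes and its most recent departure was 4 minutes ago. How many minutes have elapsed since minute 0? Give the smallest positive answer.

159004

From t ≡ 5 (mod 23) write t = 5 + 23s. Substituting into t ≡ 33 (mod 43) gives 23s ≡ 28 (mod 43), and since 23⁻¹ ≡ 15 (mod 43), s ≡ 33. Hence t ≡ 5 + 23·33 = 764 (mod 989).
From t ≡ 764 (mod 989) write t = 764 + 989s. Substituting into t ≡ 1 (mod 27) gives 989s ≡ 20 (mod 27), and since 17⁻¹ ≡ 8 (mod 27), s ≡ 25. Hence t ≡ 764 + 989·25 = 25489 (mod 26703).
From t ≡ 25489 (mod 26703) write t = 25489 + 26703s. Substituting into t ≡ 4 (mod 8) gives 26703s ≡ 3 (mod 8), and since 7⁻¹ ≡ 7 (mod 8), s ≡ 5. Hence t ≡ 25489 + 26703·5 = 159004 (mod 213624).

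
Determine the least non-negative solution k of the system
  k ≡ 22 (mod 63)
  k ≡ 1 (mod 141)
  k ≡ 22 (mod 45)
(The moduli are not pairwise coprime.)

7897

gcd(63, 141) = 3 and 3 | (1 − 22), so the pair is consistent; merging gives k ≡ 1975 (mod 2961), where 2961 = lcm(63, 141).
gcd(2961, 45) = 9 and 9 | (22 − 1975), so the pair is consistent; merging gives k ≡ 7897 (mod 14805), where 14805 = lcm(2961, 45).
The solution is unique modulo lcm(63, 141, 45) = 14805.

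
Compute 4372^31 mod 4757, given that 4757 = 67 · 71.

619

Mod 67: 4372 ≡ 17; 17^31 ≡ 16 (mod 67).
Mod 71: 4372 ≡ 41; 41^31 ≡ 51 (mod 71).
Combine by CRT: x ≡ 16 (mod 67), x ≡ 51 (mod 71) ⇒ x ≡ 619 (mod 4757).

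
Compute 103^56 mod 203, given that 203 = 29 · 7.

88

Mod 29: 103 ≡ 16; since 28 | 56, by Fermat 16^56 ≡ 1 (mod 29).
Mod 7: 103 ≡ 5; by Fermat, exponent reduces to 56 mod 6 = 2; 5^2 ≡ 4 (mod 7).
Combine by CRT: x ≡ 1 (mod 29), x ≡ 4 (mod 7) ⇒ x ≡ 88 (mod 203).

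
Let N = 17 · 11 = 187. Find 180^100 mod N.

89

Mod 17: 180 ≡ 10; by Fermat, exponent reduces to 100 mod 16 = 4; 10^4 ≡ 4 (mod 17).
Mod 11: 180 ≡ 4; since 10 | 100, by Fermat 4^100 ≡ 1 (mod 11).
Combine by CRT: x ≡ 4 (mod 17), x ≡ 1 (mod 11) ⇒ x ≡ 89 (mod 187).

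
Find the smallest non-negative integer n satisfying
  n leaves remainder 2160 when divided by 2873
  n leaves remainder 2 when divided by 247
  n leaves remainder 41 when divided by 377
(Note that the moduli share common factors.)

gcd(2873, 247) = 13 and 13 | (2 − 2160), so the pair is consistent; merging gives n ≡ 7906 (mod 54587), where 54587 = lcm(2873, 247).
gcd(54587, 377) = 13 and 13 | (41 − 7906), so the pair is consistent; merging gives n ≡ 499189 (mod 1583023), where 1583023 = lcm(54587, 377).
The solution is unique modulo lcm(2873, 247, 377) = 1583023.

499189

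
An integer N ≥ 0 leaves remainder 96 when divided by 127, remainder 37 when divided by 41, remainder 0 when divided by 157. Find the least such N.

267685

The moduli are pairwise coprime; M = 127·41·157 = 817499.
M/127 = 6437; 6437 ≡ 87 (mod 127); 87·73 ≡ 1, so inverse 73.
M/41 = 19939; 19939 ≡ 13 (mod 41); 13·19 ≡ 1, so inverse 19.
M/157 = 5207; 5207 ≡ 26 (mod 157); 26·151 ≡ 1, so inverse 151.
N ≡ 96·6437·73 + 37·19939·19 + 0·5207·151 = 59127613.
59127613 mod 817499 = 267685.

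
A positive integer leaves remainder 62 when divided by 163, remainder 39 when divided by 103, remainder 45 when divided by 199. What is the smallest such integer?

From n ≡ 62 (mod 163) write n = 62 + 163t. Substituting into n ≡ 39 (mod 103) gives 163t ≡ 80 (mod 103), and since 60⁻¹ ≡ 91 (mod 103), t ≡ 70. Hence n ≡ 62 + 163·70 = 11472 (mod 16789).
From n ≡ 11472 (mod 16789) write n = 11472 + 16789t. Substituting into n ≡ 45 (mod 199) gives 16789t ≡ 115 (mod 199), and since 73⁻¹ ≡ 30 (mod 199), t ≡ 67. Hence n ≡ 11472 + 16789·67 = 1136335 (mod 3341011).

1136335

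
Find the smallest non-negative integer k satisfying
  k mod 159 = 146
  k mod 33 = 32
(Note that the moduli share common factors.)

Combine the congruences pairwise.
gcd(159, 33) = 3 and 3 | (32 − 146), so the pair is consistent; merging gives k ≡ 1418 (mod 1749), where 1749 = lcm(159, 33).
The solution is unique modulo lcm(159, 33) = 1749.

1418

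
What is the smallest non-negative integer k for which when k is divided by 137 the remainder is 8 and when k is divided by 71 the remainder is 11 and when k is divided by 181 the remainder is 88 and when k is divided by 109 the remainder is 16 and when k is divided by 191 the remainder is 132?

The moduli are pairwise coprime; N = 137·71·181·109·191 = 36653660753.
N/137 = 267544969; 267544969 ≡ 135 (mod 137); 135·68 ≡ 1, so inverse 68.
N/71 = 516248743; 516248743 ≡ 4 (mod 71); 4·18 ≡ 1, so inverse 18.
N/181 = 202506413; 202506413 ≡ 174 (mod 181); 174·155 ≡ 1, so inverse 155.
N/109 = 336272117; 336272117 ≡ 32 (mod 109); 32·92 ≡ 1, so inverse 92.
N/191 = 191903983; 191903983 ≡ 171 (mod 191); 171·105 ≡ 1, so inverse 105.
k ≡ 8·267544969·68 + 11·516248743·18 + 88·202506413·155 + 16·336272117·92 + 132·191903983·105 = 6164730948174.
6164730948174 mod 36653660753 = 6915941670.

6915941670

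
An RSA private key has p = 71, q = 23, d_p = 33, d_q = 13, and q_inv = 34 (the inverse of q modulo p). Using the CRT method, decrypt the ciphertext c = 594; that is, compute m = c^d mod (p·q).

1088

m₁ = c^(d_p) mod p: c ≡ 26 (mod 71), and 26^33 mod 71 = 23.
m₂ = c^(d_q) mod q: c ≡ 19 (mod 23), and 19^13 mod 23 = 7.
h = q_inv·(m₁ − m₂) mod p = 34·(23 − 7) mod 71 = 47.
m = m₂ + h·q = 7 + 47·23 = 1088.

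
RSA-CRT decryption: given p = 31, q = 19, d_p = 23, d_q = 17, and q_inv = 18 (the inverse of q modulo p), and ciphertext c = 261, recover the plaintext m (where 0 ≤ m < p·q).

m₁ = c^(d_p) mod p: c ≡ 13 (mod 31), and 13^23 mod 31 = 24.
m₂ = c^(d_q) mod q: c ≡ 14 (mod 19), and 14^17 mod 19 = 15.
h = q_inv·(m₁ − m₂) mod p = 18·(24 − 15) mod 31 = 7.
m = m₂ + h·q = 15 + 7·19 = 148.

148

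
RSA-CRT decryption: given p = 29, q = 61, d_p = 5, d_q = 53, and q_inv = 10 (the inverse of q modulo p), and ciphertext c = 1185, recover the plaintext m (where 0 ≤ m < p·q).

1238

m₁ = c^(d_p) mod p: c ≡ 25 (mod 29), and 25^5 mod 29 = 20.
m₂ = c^(d_q) mod q: c ≡ 26 (mod 61), and 26^53 mod 61 = 18.
h = q_inv·(m₁ − m₂) mod p = 10·(20 − 18) mod 29 = 20.
m = m₂ + h·q = 18 + 20·61 = 1238.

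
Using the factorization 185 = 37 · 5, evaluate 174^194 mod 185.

Mod 37: 174 ≡ 26; by Fermat, exponent reduces to 194 mod 36 = 14; 26^14 ≡ 10 (mod 37).
Mod 5: 174 ≡ 4; by Fermat, exponent reduces to 194 mod 4 = 2; 4^2 ≡ 1 (mod 5).
Combine by CRT: x ≡ 10 (mod 37), x ≡ 1 (mod 5) ⇒ x ≡ 121 (mod 185).

121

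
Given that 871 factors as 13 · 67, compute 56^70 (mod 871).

35

Mod 13: 56 ≡ 4; by Fermat, exponent reduces to 70 mod 12 = 10; 4^10 ≡ 9 (mod 13).
Mod 67: 56 ≡ 56; by Fermat, exponent reduces to 70 mod 66 = 4; 56^4 ≡ 35 (mod 67).
Combine by CRT: x ≡ 9 (mod 13), x ≡ 35 (mod 67) ⇒ x ≡ 35 (mod 871).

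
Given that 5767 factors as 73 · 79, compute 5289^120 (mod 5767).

Mod 73: 5289 ≡ 33; by Fermat, exponent reduces to 120 mod 72 = 48; 33^48 ≡ 64 (mod 73).
Mod 79: 5289 ≡ 75; by Fermat, exponent reduces to 120 mod 78 = 42; 75^42 ≡ 64 (mod 79).
Combine by CRT: x ≡ 64 (mod 73), x ≡ 64 (mod 79) ⇒ x ≡ 64 (mod 5767).

64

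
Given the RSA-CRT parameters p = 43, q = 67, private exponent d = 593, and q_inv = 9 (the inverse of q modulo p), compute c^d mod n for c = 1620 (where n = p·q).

d_p = d mod (p−1) = 593 mod 42 = 5; d_q = d mod (q−1) = 65.
m₁ = c^(d_p) mod p: c ≡ 29 (mod 43), and 29^5 mod 43 = 20.
m₂ = c^(d_q) mod q: c ≡ 12 (mod 67), and 12^65 mod 67 = 28.
h = q_inv·(m₁ − m₂) mod p = 9·(20 − 28) mod 43 = 14.
m = m₂ + h·q = 28 + 14·67 = 966.

966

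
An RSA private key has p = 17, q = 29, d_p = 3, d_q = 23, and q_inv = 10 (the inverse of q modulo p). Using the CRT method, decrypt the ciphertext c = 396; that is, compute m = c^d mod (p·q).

482

m₁ = c^(d_p) mod p: c ≡ 5 (mod 17), and 5^3 mod 17 = 6.
m₂ = c^(d_q) mod q: c ≡ 19 (mod 29), and 19^23 mod 29 = 18.
h = q_inv·(m₁ − m₂) mod p = 10·(6 − 18) mod 17 = 16.
m = m₂ + h·q = 18 + 16·29 = 482.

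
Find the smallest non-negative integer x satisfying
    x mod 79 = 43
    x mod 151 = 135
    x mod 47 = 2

From x ≡ 43 (mod 79) write x = 43 + 79t. Substituting into x ≡ 135 (mod 151) gives 79t ≡ 92 (mod 151), and since 79⁻¹ ≡ 65 (mod 151), t ≡ 91. Hence x ≡ 43 + 79·91 = 7232 (mod 11929).
From x ≡ 7232 (mod 11929) write x = 7232 + 11929t. Substituting into x ≡ 2 (mod 47) gives 11929t ≡ 8 (mod 47), and since 38⁻¹ ≡ 26 (mod 47), t ≡ 20. Hence x ≡ 7232 + 11929·20 = 245812 (mod 560663).

245812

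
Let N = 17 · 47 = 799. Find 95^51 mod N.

48

Mod 17: 95 ≡ 10; by Fermat, exponent reduces to 51 mod 16 = 3; 10^3 ≡ 14 (mod 17).
Mod 47: 95 ≡ 1; by Fermat, exponent reduces to 51 mod 46 = 5; 1^5 ≡ 1 (mod 47).
Combine by CRT: x ≡ 14 (mod 17), x ≡ 1 (mod 47) ⇒ x ≡ 48 (mod 799).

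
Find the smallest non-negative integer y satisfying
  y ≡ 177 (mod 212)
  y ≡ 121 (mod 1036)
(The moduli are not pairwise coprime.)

34309

Combine the congruences pairwise.
gcd(212, 1036) = 4 and 4 | (121 − 177), so the pair is consistent; merging gives y ≡ 34309 (mod 54908), where 54908 = lcm(212, 1036).
The solution is unique modulo lcm(212, 1036) = 54908.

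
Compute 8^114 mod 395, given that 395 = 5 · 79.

Mod 5: 8 ≡ 3; by Fermat, exponent reduces to 114 mod 4 = 2; 3^2 ≡ 4 (mod 5).
Mod 79: 8 ≡ 8; by Fermat, exponent reduces to 114 mod 78 = 36; 8^36 ≡ 52 (mod 79).
Combine by CRT: x ≡ 4 (mod 5), x ≡ 52 (mod 79) ⇒ x ≡ 289 (mod 395).

289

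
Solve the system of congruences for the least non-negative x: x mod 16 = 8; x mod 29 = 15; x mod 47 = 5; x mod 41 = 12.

The moduli are pairwise coprime; N = 16·29·47·41 = 894128.
N/16 = 55883; 55883 ≡ 11 (mod 16); 11·3 ≡ 1, so inverse 3.
N/29 = 30832; 30832 ≡ 5 (mod 29); 5·6 ≡ 1, so inverse 6.
N/47 = 19024; 19024 ≡ 36 (mod 47); 36·17 ≡ 1, so inverse 17.
N/41 = 21808; 21808 ≡ 37 (mod 41); 37·10 ≡ 1, so inverse 10.
x ≡ 8·55883·3 + 15·30832·6 + 5·19024·17 + 12·21808·10 = 8350072.
8350072 mod 894128 = 302920.

302920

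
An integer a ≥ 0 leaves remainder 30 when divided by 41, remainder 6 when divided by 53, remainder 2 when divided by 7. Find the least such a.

6631

The moduli are pairwise coprime; N = 41·53·7 = 15211.
N/41 = 371; 371 ≡ 2 (mod 41); 2·21 ≡ 1, so inverse 21.
N/53 = 287; 287 ≡ 22 (mod 53); 22·41 ≡ 1, so inverse 41.
N/7 = 2173; 2173 ≡ 3 (mod 7); 3·5 ≡ 1, so inverse 5.
a ≡ 30·371·21 + 6·287·41 + 2·2173·5 = 326062.
326062 mod 15211 = 6631.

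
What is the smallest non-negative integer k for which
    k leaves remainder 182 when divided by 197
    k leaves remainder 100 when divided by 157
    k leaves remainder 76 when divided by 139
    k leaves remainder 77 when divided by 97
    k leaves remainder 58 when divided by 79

23146572115

From k ≡ 182 (mod 197) write k = 182 + 197t. Substituting into k ≡ 100 (mod 157) gives 197t ≡ 75 (mod 157), and since 40⁻¹ ≡ 106 (mod 157), t ≡ 100. Hence k ≡ 182 + 197·100 = 19882 (mod 30929).
From k ≡ 19882 (mod 30929) write k = 19882 + 30929t. Substituting into k ≡ 76 (mod 139) gives 30929t ≡ 71 (mod 139), and since 71⁻¹ ≡ 47 (mod 139), t ≡ 1. Hence k ≡ 19882 + 30929·1 = 50811 (mod 4299131).
From k ≡ 50811 (mod 4299131) write k = 50811 + 4299131t. Substituting into k ≡ 77 (mod 97) gives 4299131t ≡ 94 (mod 97), and since 91⁻¹ ≡ 16 (mod 97), t ≡ 49. Hence k ≡ 50811 + 4299131·49 = 210708230 (mod 417015707).
From k ≡ 210708230 (mod 417015707) write k = 210708230 + 417015707t. Substituting into k ≡ 58 (mod 79) gives 417015707t ≡ 75 (mod 79), and since 66⁻¹ ≡ 6 (mod 79), t ≡ 55. Hence k ≡ 210708230 + 417015707·55 = 23146572115 (mod 32944240853).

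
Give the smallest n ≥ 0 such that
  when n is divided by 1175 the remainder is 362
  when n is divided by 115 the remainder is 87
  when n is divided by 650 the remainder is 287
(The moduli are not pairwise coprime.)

gcd(1175, 115) = 5 and 5 | (87 − 362), so the pair is consistent; merging gives n ≡ 14462 (mod 27025), where 27025 = lcm(1175, 115).
gcd(27025, 650) = 25 and 25 | (287 − 14462), so the pair is consistent; merging gives n ≡ 257687 (mod 702650), where 702650 = lcm(27025, 650).
The solution is unique modulo lcm(1175, 115, 650) = 702650.

257687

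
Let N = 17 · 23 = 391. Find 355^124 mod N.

Mod 17: 355 ≡ 15; by Fermat, exponent reduces to 124 mod 16 = 12; 15^12 ≡ 16 (mod 17).
Mod 23: 355 ≡ 10; by Fermat, exponent reduces to 124 mod 22 = 14; 10^14 ≡ 12 (mod 23).
Combine by CRT: x ≡ 16 (mod 17), x ≡ 12 (mod 23) ⇒ x ≡ 288 (mod 391).

288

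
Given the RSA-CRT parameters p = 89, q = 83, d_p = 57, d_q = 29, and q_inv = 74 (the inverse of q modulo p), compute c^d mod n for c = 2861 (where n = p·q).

m₁ = c^(d_p) mod p: c ≡ 13 (mod 89), and 13^57 mod 89 = 70.
m₂ = c^(d_q) mod q: c ≡ 39 (mod 83), and 39^29 mod 83 = 34.
h = q_inv·(m₁ − m₂) mod p = 74·(70 − 34) mod 89 = 83.
m = m₂ + h·q = 34 + 83·83 = 6923.

6923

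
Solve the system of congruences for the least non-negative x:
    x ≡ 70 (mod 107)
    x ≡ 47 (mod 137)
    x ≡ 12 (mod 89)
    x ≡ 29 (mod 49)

From x ≡ 70 (mod 107) write x = 70 + 107t. Substituting into x ≡ 47 (mod 137) gives 107t ≡ 114 (mod 137), and since 107⁻¹ ≡ 105 (mod 137), t ≡ 51. Hence x ≡ 70 + 107·51 = 5527 (mod 14659).
From x ≡ 5527 (mod 14659) write x = 5527 + 14659t. Substituting into x ≡ 12 (mod 89) gives 14659t ≡ 3 (mod 89), and since 63⁻¹ ≡ 65 (mod 89), t ≡ 17. Hence x ≡ 5527 + 14659·17 = 254730 (mod 1304651).
From x ≡ 254730 (mod 1304651) write x = 254730 + 1304651t. Substituting into x ≡ 29 (mod 49) gives 1304651t ≡ 1 (mod 49), and since 26⁻¹ ≡ 17 (mod 49), t ≡ 17. Hence x ≡ 254730 + 1304651·17 = 22433797 (mod 63927899).

22433797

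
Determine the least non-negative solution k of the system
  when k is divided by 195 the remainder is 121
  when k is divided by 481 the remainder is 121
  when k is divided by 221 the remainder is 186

Combine the congruences pairwise.
gcd(195, 481) = 13 and 13 | (121 − 121), so the pair is consistent; merging gives k ≡ 121 (mod 7215), where 7215 = lcm(195, 481).
gcd(7215, 221) = 13 and 13 | (186 − 121), so the pair is consistent; merging gives k ≡ 14551 (mod 122655), where 122655 = lcm(7215, 221).
The solution is unique modulo lcm(195, 481, 221) = 122655.

14551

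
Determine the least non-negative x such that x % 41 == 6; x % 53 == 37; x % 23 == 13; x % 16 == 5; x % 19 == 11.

8218005

The moduli are pairwise coprime; N = 41·53·23·16·19 = 15193616.
N/41 = 370576; 370576 ≡ 18 (mod 41); 18·16 ≡ 1, so inverse 16.
N/53 = 286672; 286672 ≡ 48 (mod 53); 48·21 ≡ 1, so inverse 21.
N/23 = 660592; 660592 ≡ 9 (mod 23); 9·18 ≡ 1, so inverse 18.
N/16 = 949601; 949601 ≡ 1 (mod 16), inverse 1.
N/19 = 799664; 799664 ≡ 11 (mod 19); 11·7 ≡ 1, so inverse 7.
x ≡ 6·370576·16 + 37·286672·21 + 13·660592·18 + 5·949601·1 + 11·799664·7 = 479220101.
479220101 mod 15193616 = 8218005.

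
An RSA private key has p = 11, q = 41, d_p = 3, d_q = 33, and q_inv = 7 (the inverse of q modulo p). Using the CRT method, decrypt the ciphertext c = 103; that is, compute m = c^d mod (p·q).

m₁ = c^(d_p) mod p: c ≡ 4 (mod 11), and 4^3 mod 11 = 9.
m₂ = c^(d_q) mod q: c ≡ 21 (mod 41), and 21^33 mod 41 = 5.
h = q_inv·(m₁ − m₂) mod p = 7·(9 − 5) mod 11 = 6.
m = m₂ + h·q = 5 + 6·41 = 251.

251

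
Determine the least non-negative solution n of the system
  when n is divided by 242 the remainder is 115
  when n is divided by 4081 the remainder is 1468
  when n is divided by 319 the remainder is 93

Combine the congruences pairwise.
gcd(242, 4081) = 11 and 11 | (1468 − 115), so the pair is consistent; merging gives n ≡ 79007 (mod 89782), where 89782 = lcm(242, 4081).
gcd(89782, 319) = 11 and 11 | (93 − 79007), so the pair is consistent; merging gives n ≡ 1605301 (mod 2603678), where 2603678 = lcm(89782, 319).
The solution is unique modulo lcm(242, 4081, 319) = 2603678.

1605301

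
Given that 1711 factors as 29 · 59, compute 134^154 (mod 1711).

Mod 29: 134 ≡ 18; by Fermat, exponent reduces to 154 mod 28 = 14; 18^14 ≡ 28 (mod 29).
Mod 59: 134 ≡ 16; by Fermat, exponent reduces to 154 mod 58 = 38; 16^38 ≡ 49 (mod 59).
Combine by CRT: x ≡ 28 (mod 29), x ≡ 49 (mod 59) ⇒ x ≡ 521 (mod 1711).

521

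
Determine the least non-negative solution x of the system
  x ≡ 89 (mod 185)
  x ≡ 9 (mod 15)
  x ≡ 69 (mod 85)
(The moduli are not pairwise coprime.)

8229

gcd(185, 15) = 5 and 5 | (9 − 89), so the pair is consistent; merging gives x ≡ 459 (mod 555), where 555 = lcm(185, 15).
gcd(555, 85) = 5 and 5 | (69 − 459), so the pair is consistent; merging gives x ≡ 8229 (mod 9435), where 9435 = lcm(555, 85).
The solution is unique modulo lcm(185, 15, 85) = 9435.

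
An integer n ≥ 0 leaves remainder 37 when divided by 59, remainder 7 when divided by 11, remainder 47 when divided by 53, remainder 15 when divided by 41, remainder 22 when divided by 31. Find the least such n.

The moduli are pairwise coprime; M = 59·11·53·41·31 = 43718587.
M/59 = 740993; 740993 ≡ 12 (mod 59); 12·5 ≡ 1, so inverse 5.
M/11 = 3974417; 3974417 ≡ 7 (mod 11); 7·8 ≡ 1, so inverse 8.
M/53 = 824879; 824879 ≡ 40 (mod 53); 40·4 ≡ 1, so inverse 4.
M/41 = 1066307; 1066307 ≡ 20 (mod 41); 20·39 ≡ 1, so inverse 39.
M/31 = 1410277; 1410277 ≡ 25 (mod 31); 25·5 ≡ 1, so inverse 5.
n ≡ 37·740993·5 + 7·3974417·8 + 47·824879·4 + 15·1066307·39 + 22·1410277·5 = 1293648374.
1293648374 mod 43718587 = 25809351.

25809351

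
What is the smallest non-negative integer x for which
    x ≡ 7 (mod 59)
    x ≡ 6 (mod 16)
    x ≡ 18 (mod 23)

3606

The moduli are pairwise coprime; N = 59·16·23 = 21712.
N/59 = 368; 368 ≡ 14 (mod 59); 14·38 ≡ 1, so inverse 38.
N/16 = 1357; 1357 ≡ 13 (mod 16); 13·5 ≡ 1, so inverse 5.
N/23 = 944; 944 ≡ 1 (mod 23), inverse 1.
x ≡ 7·368·38 + 6·1357·5 + 18·944·1 = 155590.
155590 mod 21712 = 3606.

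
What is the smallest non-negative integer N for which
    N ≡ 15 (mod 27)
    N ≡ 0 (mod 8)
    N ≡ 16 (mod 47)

From N ≡ 15 (mod 27) write N = 15 + 27t. Substituting into N ≡ 0 (mod 8) gives 27t ≡ 1 (mod 8), and since 3⁻¹ ≡ 3 (mod 8), t ≡ 3. Hence N ≡ 15 + 27·3 = 96 (mod 216).
From N ≡ 96 (mod 216) write N = 96 + 216t. Substituting into N ≡ 16 (mod 47) gives 216t ≡ 14 (mod 47), and since 28⁻¹ ≡ 42 (mod 47), t ≡ 24. Hence N ≡ 96 + 216·24 = 5280 (mod 10152).

5280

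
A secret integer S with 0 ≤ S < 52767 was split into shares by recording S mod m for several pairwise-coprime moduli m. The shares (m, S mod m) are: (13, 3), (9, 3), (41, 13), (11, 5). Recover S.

The moduli are pairwise coprime; N = 13·9·41·11 = 52767.
N/13 = 4059; 4059 ≡ 3 (mod 13); 3·9 ≡ 1, so inverse 9.
N/9 = 5863; 5863 ≡ 4 (mod 9); 4·7 ≡ 1, so inverse 7.
N/41 = 1287; 1287 ≡ 16 (mod 41); 16·18 ≡ 1, so inverse 18.
N/11 = 4797; 4797 ≡ 1 (mod 11), inverse 1.
S ≡ 3·4059·9 + 3·5863·7 + 13·1287·18 + 5·4797·1 = 557859.
557859 mod 52767 = 30189.

30189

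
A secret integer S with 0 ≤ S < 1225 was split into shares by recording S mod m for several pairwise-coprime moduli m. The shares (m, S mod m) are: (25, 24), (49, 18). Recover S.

From S ≡ 24 (mod 25) write S = 24 + 25t. Substituting into S ≡ 18 (mod 49) gives 25t ≡ 43 (mod 49), and since 25⁻¹ ≡ 2 (mod 49), t ≡ 37. Hence S ≡ 24 + 25·37 = 949 (mod 1225).

949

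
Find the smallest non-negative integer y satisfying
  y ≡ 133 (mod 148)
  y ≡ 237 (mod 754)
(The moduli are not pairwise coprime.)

gcd(148, 754) = 2 and 2 | (237 − 133), so the pair is consistent; merging gives y ≡ 42461 (mod 55796), where 55796 = lcm(148, 754).
The solution is unique modulo lcm(148, 754) = 55796.

42461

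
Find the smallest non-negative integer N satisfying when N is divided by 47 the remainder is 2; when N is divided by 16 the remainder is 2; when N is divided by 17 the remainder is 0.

6018

Combine the congruences pairwise.
From N ≡ 2 (mod 47) write N = 2 + 47t. Substituting into N ≡ 2 (mod 16) gives 47t ≡ 0 (mod 16), and since 15⁻¹ ≡ 15 (mod 16), t ≡ 0. Hence N ≡ 2 + 47·0 = 2 (mod 752).
From N ≡ 2 (mod 752) write N = 2 + 752t. Substituting into N ≡ 0 (mod 17) gives 752t ≡ 15 (mod 17), and since 4⁻¹ ≡ 13 (mod 17), t ≡ 8. Hence N ≡ 2 + 752·8 = 6018 (mod 12784).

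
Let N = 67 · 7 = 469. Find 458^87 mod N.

174

Mod 67: 458 ≡ 56; by Fermat, exponent reduces to 87 mod 66 = 21; 56^21 ≡ 40 (mod 67).
Mod 7: 458 ≡ 3; by Fermat, exponent reduces to 87 mod 6 = 3; 3^3 ≡ 6 (mod 7).
Combine by CRT: x ≡ 40 (mod 67), x ≡ 6 (mod 7) ⇒ x ≡ 174 (mod 469).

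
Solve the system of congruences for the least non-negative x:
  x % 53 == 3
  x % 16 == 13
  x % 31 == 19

17069

The moduli are pairwise coprime; N = 53·16·31 = 26288.
N/53 = 496; 496 ≡ 19 (mod 53); 19·14 ≡ 1, so inverse 14.
N/16 = 1643; 1643 ≡ 11 (mod 16); 11·3 ≡ 1, so inverse 3.
N/31 = 848; 848 ≡ 11 (mod 31); 11·17 ≡ 1, so inverse 17.
x ≡ 3·496·14 + 13·1643·3 + 19·848·17 = 358813.
358813 mod 26288 = 17069.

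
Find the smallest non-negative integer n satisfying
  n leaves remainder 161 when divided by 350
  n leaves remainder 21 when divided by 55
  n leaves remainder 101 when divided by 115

36211

Combine the congruences pairwise.
gcd(350, 55) = 5 and 5 | (21 − 161), so the pair is consistent; merging gives n ≡ 1561 (mod 3850), where 3850 = lcm(350, 55).
gcd(3850, 115) = 5 and 5 | (101 − 1561), so the pair is consistent; merging gives n ≡ 36211 (mod 88550), where 88550 = lcm(3850, 115).
The solution is unique modulo lcm(350, 55, 115) = 88550.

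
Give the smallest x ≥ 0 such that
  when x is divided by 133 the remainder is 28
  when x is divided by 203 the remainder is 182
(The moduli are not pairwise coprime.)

2821

Combine the congruences pairwise.
gcd(133, 203) = 7 and 7 | (182 − 28), so the pair is consistent; merging gives x ≡ 2821 (mod 3857), where 3857 = lcm(133, 203).
The solution is unique modulo lcm(133, 203) = 3857.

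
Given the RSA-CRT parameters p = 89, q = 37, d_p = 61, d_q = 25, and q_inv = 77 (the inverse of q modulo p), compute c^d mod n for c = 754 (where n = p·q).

199

m₁ = c^(d_p) mod p: c ≡ 42 (mod 89), and 42^61 mod 89 = 21.
m₂ = c^(d_q) mod q: c ≡ 14 (mod 37), and 14^25 mod 37 = 14.
h = q_inv·(m₁ − m₂) mod p = 77·(21 − 14) mod 89 = 5.
m = m₂ + h·q = 14 + 5·37 = 199.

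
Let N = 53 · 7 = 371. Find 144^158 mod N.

331

Mod 53: 144 ≡ 38; by Fermat, exponent reduces to 158 mod 52 = 2; 38^2 ≡ 13 (mod 53).
Mod 7: 144 ≡ 4; by Fermat, exponent reduces to 158 mod 6 = 2; 4^2 ≡ 2 (mod 7).
Combine by CRT: x ≡ 13 (mod 53), x ≡ 2 (mod 7) ⇒ x ≡ 331 (mod 371).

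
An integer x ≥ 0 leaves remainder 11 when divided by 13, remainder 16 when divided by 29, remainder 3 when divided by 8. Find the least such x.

219

The moduli are pairwise coprime; N = 13·29·8 = 3016.
N/13 = 232; 232 ≡ 11 (mod 13); 11·6 ≡ 1, so inverse 6.
N/29 = 104; 104 ≡ 17 (mod 29); 17·12 ≡ 1, so inverse 12.
N/8 = 377; 377 ≡ 1 (mod 8), inverse 1.
x ≡ 11·232·6 + 16·104·12 + 3·377·1 = 36411.
36411 mod 3016 = 219.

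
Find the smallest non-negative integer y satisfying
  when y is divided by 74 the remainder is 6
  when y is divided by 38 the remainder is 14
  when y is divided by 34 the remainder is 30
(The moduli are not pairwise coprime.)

5334

gcd(74, 38) = 2 and 2 | (14 − 6), so the pair is consistent; merging gives y ≡ 1116 (mod 1406), where 1406 = lcm(74, 38).
gcd(1406, 34) = 2 and 2 | (30 − 1116), so the pair is consistent; merging gives y ≡ 5334 (mod 23902), where 23902 = lcm(1406, 34).
The solution is unique modulo lcm(74, 38, 34) = 23902.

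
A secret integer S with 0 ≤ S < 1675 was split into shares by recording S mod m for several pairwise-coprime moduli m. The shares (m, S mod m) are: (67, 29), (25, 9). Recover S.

From S ≡ 29 (mod 67) write S = 29 + 67t. Substituting into S ≡ 9 (mod 25) gives 67t ≡ 5 (mod 25), and since 17⁻¹ ≡ 3 (mod 25), t ≡ 15. Hence S ≡ 29 + 67·15 = 1034 (mod 1675).

1034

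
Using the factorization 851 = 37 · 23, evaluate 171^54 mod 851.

Mod 37: 171 ≡ 23; by Fermat, exponent reduces to 54 mod 36 = 18; 23^18 ≡ 36 (mod 37).
Mod 23: 171 ≡ 10; by Fermat, exponent reduces to 54 mod 22 = 10; 10^10 ≡ 16 (mod 23).
Combine by CRT: x ≡ 36 (mod 37), x ≡ 16 (mod 23) ⇒ x ≡ 591 (mod 851).

591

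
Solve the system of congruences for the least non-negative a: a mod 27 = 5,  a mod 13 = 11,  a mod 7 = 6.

The moduli are pairwise coprime; N = 27·13·7 = 2457.
N/27 = 91; 91 ≡ 10 (mod 27); 10·19 ≡ 1, so inverse 19.
N/13 = 189; 189 ≡ 7 (mod 13); 7·2 ≡ 1, so inverse 2.
N/7 = 351; 351 ≡ 1 (mod 7), inverse 1.
a ≡ 5·91·19 + 11·189·2 + 6·351·1 = 14909.
14909 mod 2457 = 167.

167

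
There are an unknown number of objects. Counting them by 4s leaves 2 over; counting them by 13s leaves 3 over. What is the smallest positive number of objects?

From N ≡ 2 (mod 4) write N = 2 + 4t. Substituting into N ≡ 3 (mod 13) gives 4t ≡ 1 (mod 13), and since 4⁻¹ ≡ 10 (mod 13), t ≡ 10. Hence N ≡ 2 + 4·10 = 42 (mod 52).

42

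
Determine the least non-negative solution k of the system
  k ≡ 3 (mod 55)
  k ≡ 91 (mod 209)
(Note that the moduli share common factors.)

gcd(55, 209) = 11 and 11 | (91 − 3), so the pair is consistent; merging gives k ≡ 718 (mod 1045), where 1045 = lcm(55, 209).
The solution is unique modulo lcm(55, 209) = 1045.

718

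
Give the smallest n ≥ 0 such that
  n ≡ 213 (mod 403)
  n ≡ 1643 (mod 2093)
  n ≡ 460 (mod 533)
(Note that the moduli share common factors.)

Combine the congruences pairwise.
gcd(403, 2093) = 13 and 13 | (1643 − 213), so the pair is consistent; merging gives n ≡ 49782 (mod 64883), where 64883 = lcm(403, 2093).
gcd(64883, 533) = 13 and 13 | (460 − 49782), so the pair is consistent; merging gives n ≡ 179548 (mod 2660203), where 2660203 = lcm(64883, 533).
The solution is unique modulo lcm(403, 2093, 533) = 2660203.

179548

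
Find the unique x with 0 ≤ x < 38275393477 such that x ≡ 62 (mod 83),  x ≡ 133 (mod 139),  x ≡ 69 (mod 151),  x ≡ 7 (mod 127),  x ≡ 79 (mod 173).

The moduli are pairwise coprime; N = 83·139·151·127·173 = 38275393477.
N/83 = 461149319; 461149319 ≡ 74 (mod 83); 74·46 ≡ 1, so inverse 46.
N/139 = 275362543; 275362543 ≡ 68 (mod 139); 68·92 ≡ 1, so inverse 92.
N/151 = 253479427; 253479427 ≡ 106 (mod 151); 106·104 ≡ 1, so inverse 104.
N/127 = 301381051; 301381051 ≡ 18 (mod 127); 18·120 ≡ 1, so inverse 120.
N/173 = 221245049; 221245049 ≡ 20 (mod 173); 20·26 ≡ 1, so inverse 26.
x ≡ 62·461149319·46 + 133·275362543·92 + 69·253479427·104 + 7·301381051·120 + 79·221245049·26 = 7211099715574.
7211099715574 mod 38275393477 = 15325741898.

15325741898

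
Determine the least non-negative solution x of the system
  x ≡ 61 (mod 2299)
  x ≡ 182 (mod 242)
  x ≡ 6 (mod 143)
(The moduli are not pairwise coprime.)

Combine the congruences pairwise.
gcd(2299, 242) = 121 and 121 | (182 − 61), so the pair is consistent; merging gives x ≡ 2360 (mod 4598), where 4598 = lcm(2299, 242).
gcd(4598, 143) = 11 and 11 | (6 − 2360), so the pair is consistent; merging gives x ≡ 48340 (mod 59774), where 59774 = lcm(4598, 143).
The solution is unique modulo lcm(2299, 242, 143) = 59774.

48340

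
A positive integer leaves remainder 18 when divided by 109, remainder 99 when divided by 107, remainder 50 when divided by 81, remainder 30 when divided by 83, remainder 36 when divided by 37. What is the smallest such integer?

1841329715

Combine the congruences pairwise.
From k ≡ 18 (mod 109) write k = 18 + 109t. Substituting into k ≡ 99 (mod 107) gives 109t ≡ 81 (mod 107), and since 2⁻¹ ≡ 54 (mod 107), t ≡ 94. Hence k ≡ 18 + 109·94 = 10264 (mod 11663).
From k ≡ 10264 (mod 11663) write k = 10264 + 11663t. Substituting into k ≡ 50 (mod 81) gives 11663t ≡ 73 (mod 81), and since 80⁻¹ ≡ 80 (mod 81), t ≡ 8. Hence k ≡ 10264 + 11663·8 = 103568 (mod 944703).
From k ≡ 103568 (mod 944703) write k = 103568 + 944703t. Substituting into k ≡ 30 (mod 83) gives 944703t ≡ 46 (mod 83), and since 80⁻¹ ≡ 55 (mod 83), t ≡ 40. Hence k ≡ 103568 + 944703·40 = 37891688 (mod 78410349).
From k ≡ 37891688 (mod 78410349) write k = 37891688 + 78410349t. Substituting into k ≡ 36 (mod 37) gives 78410349t ≡ 11 (mod 37), and since 23⁻¹ ≡ 29 (mod 37), t ≡ 23. Hence k ≡ 37891688 + 78410349·23 = 1841329715 (mod 2901182913).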